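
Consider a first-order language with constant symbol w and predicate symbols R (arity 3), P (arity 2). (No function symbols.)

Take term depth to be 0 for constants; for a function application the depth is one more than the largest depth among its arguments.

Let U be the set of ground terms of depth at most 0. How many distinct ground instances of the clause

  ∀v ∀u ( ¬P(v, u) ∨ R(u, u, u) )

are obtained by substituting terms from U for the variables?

1

Ground terms of depth ≤ 0:
  With no function symbols every ground term is a constant, so there is exactly 1 ground term at every depth bound.
  N_0 = 1
  Explicitly: w.
So there is exactly 1 ground term available for substitution.
The clause has 2 distinct variables (v, u), each appearing in the body. In the free term algebra distinct substitutions yield syntactically distinct ground instances.
Number of ground instances = 1^2 = 1.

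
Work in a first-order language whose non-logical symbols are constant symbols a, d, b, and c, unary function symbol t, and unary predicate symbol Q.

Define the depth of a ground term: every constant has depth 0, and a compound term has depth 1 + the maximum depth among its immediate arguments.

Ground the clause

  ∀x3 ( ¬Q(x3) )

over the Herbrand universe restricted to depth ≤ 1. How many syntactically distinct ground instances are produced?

8

Ground terms of depth ≤ 1:
  Write N_k for the number of ground terms of depth ≤ k. A term of depth ≤ k is either a constant or a function symbol applied to arguments of depth ≤ k−1, so N_k = 4 + N_{k-1}.
  N_0 = 4
  N_1 = 4 + 4 = 8
  Explicitly: a, d, b, c, t(a), t(d), t(b), t(c).
So there are 8 ground terms available for substitution.
The clause has 1 distinct variable (x3), which appears in the body. In the free term algebra distinct substitutions yield syntactically distinct ground instances.
Number of ground instances = 8.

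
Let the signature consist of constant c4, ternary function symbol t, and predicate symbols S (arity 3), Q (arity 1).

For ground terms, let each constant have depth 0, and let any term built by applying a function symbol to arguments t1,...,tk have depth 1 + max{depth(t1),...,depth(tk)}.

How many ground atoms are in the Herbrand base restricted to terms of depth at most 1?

First count ground terms of depth ≤ 1.
If N_k denotes the number of depth-≤k ground terms, the 1 constant gives N_0 = 1, and each function symbol of arity r contributes N_{k-1}^r new terms at level k: N_k = 1 + N_{k-1}^3.
N_0 = 1
N_1 = 1 + 1^3 = 2
Explicitly: c4, t(c4, c4, c4).
So |H| = 2.
A ground atom is a predicate applied to a tuple of terms from H, so the count is the sum over predicates of |H|^arity:
  S: 2^3 = 8;  Q: 2
Total ground atoms: 8 + 2 = 10.

10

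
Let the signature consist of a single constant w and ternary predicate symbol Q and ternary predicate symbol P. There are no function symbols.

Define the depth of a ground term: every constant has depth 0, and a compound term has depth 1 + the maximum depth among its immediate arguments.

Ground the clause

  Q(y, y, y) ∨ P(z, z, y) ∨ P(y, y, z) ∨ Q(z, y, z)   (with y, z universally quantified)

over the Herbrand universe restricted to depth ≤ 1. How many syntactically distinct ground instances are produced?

1

Ground terms of depth ≤ 1:
  With no function symbols every ground term is a constant, so there is exactly 1 ground term at every depth bound.
  N_0 = 1
  N_1 = 1
So there is exactly 1 ground term available for substitution.
The body mentions every one of the 2 quantified variables; since ground terms form a free algebra, no two substitutions collapse to the same formula.
Number of ground instances = 1^2 = 1.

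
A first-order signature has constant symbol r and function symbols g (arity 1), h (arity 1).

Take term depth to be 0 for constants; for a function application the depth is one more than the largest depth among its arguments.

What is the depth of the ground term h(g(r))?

2

depth(g(r)) = 1 + depth(r) = 1 + 0 = 1
depth(h(g(r))) = 1 + depth(g(r)) = 1 + 1 = 2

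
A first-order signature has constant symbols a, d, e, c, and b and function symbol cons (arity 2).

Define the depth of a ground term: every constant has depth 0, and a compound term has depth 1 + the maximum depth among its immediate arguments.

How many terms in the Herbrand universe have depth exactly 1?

If N_k denotes the number of depth-≤k ground terms, the 5 constants give N_0 = 5, and each function symbol of arity r contributes N_{k-1}^r new terms at level k: N_k = 5 + N_{k-1}^2.
N_0 = 5
N_1 = 5 + 5^2 = 30
Terms of depth exactly 1: N_1 − N_0 = 30 − 5 = 25.

25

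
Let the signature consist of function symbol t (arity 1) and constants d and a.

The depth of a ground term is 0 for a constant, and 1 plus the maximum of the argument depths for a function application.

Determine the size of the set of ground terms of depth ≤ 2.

Let N_k = |{terms of depth ≤ k}|. Then N_0 = 2 and N_k = 2 + N_{k-1} for k ≥ 1 (one summand per function symbol, arity giving the exponent).
N_0 = 2
N_1 = 2 + 2 = 4
N_2 = 2 + 4 = 6
Explicitly: d, a, t(d), t(a), t(t(d)), t(t(a)).

6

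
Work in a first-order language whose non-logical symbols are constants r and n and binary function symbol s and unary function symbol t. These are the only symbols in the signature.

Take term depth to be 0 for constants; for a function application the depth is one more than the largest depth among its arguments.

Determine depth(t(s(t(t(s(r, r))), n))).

5

depth(s(r, r)) = 1 + max(0, 0) = 1
depth(t(s(r, r))) = 1 + depth(s(r, r)) = 1 + 1 = 2
depth(t(t(s(r, r)))) = 1 + depth(t(s(r, r))) = 1 + 2 = 3
depth(s(t(t(s(r, r))), n)) = 1 + max(3, 0) = 4
depth(t(s(t(t(s(r, r))), n))) = 1 + depth(s(t(t(s(r, r))), n)) = 1 + 4 = 5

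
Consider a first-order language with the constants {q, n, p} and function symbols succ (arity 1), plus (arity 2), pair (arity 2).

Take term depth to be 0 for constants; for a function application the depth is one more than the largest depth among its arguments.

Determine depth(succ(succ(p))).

2

depth(succ(p)) = 1 + depth(p) = 1 + 0 = 1
depth(succ(succ(p))) = 1 + depth(succ(p)) = 1 + 1 = 2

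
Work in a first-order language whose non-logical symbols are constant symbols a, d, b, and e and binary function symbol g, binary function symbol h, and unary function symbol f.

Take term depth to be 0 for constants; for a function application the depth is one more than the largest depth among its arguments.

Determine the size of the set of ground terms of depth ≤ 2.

3244

Count level by level. With function symbols g/2, h/2, f/1, the terms of depth ≤ k are the 4 constants together with each function applied to depth-≤(k−1) tuples, so N_k = 4 + N_{k-1}^2 + N_{k-1}^2 + N_{k-1}.
N_0 = 4
N_1 = 4 + 4^2 + 4^2 + 4 = 40
N_2 = 4 + 40^2 + 40^2 + 40 = 3244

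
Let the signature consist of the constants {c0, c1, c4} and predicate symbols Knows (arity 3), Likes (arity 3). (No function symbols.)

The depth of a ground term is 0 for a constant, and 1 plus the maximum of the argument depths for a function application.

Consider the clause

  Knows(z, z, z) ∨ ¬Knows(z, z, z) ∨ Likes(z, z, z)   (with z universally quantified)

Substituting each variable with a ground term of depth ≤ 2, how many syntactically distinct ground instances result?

3

Ground terms of depth ≤ 2:
  With no function symbols every ground term is a constant, so there are exactly 3 ground terms at every depth bound.
  N_0 = 3
  N_1 = 3
  N_2 = 3
  Explicitly: c0, c1, c4.
So there are 3 ground terms available for substitution.
The clause has 1 distinct variable (z), which appears in the body. In the free term algebra distinct substitutions yield syntactically distinct ground instances.
Number of ground instances = 3.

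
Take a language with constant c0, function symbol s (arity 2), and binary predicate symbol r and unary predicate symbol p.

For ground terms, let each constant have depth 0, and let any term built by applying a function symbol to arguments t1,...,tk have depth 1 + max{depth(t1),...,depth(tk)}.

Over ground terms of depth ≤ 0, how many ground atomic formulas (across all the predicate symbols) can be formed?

2

First count ground terms of depth ≤ 0.
If N_k denotes the number of depth-≤k ground terms, the 1 constant gives N_0 = 1, and each function symbol of arity r contributes N_{k-1}^r new terms at level k: N_k = 1 + N_{k-1}^2.
N_0 = 1
So |H| = 1.
Ground atoms are formed by filling each argument slot of a predicate with a term from H, so an r-ary predicate gives |H|^r atoms:
  r: 1^2 = 1;  p: 1
Total ground atoms: 1 + 1 = 2.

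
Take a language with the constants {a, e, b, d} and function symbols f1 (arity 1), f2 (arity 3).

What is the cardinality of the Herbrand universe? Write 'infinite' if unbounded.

infinite

The signature has at least one function symbol (f1, arity 1) and at least one constant (a).
Iterating f1 gives infinitely many distinct ground terms: a, f1(a), f1(f1(a)), ...
So the Herbrand universe is infinite.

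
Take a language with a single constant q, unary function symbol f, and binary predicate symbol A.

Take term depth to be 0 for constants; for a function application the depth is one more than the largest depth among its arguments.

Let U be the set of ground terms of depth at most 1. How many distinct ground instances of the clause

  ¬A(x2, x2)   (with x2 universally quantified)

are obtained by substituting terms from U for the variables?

2

Ground terms of depth ≤ 1:
  Let N_k = |{terms of depth ≤ k}|. Then N_0 = 1 and N_k = 1 + N_{k-1} for k ≥ 1 (one summand per function symbol, arity giving the exponent).
  N_0 = 1
  N_1 = 1 + 1 = 2
  Explicitly: q, f(q).
So there are 2 ground terms available for substitution.
The clause has 1 distinct variable (x2), which appears in the body. In the free term algebra distinct substitutions yield syntactically distinct ground instances.
Number of ground instances = 2.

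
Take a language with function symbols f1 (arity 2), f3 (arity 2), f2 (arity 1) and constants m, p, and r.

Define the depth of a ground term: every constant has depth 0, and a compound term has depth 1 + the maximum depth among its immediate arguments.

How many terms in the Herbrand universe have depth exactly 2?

Let N_k = |{terms of depth ≤ k}|. Then N_0 = 3 and N_k = 3 + N_{k-1}^2 + N_{k-1}^2 + N_{k-1} for k ≥ 1 (one summand per function symbol, arity giving the exponent).
N_0 = 3
N_1 = 3 + 3^2 + 3^2 + 3 = 24
N_2 = 3 + 24^2 + 24^2 + 24 = 1179
Terms of depth exactly 2: N_2 − N_1 = 1179 − 24 = 1155.

1155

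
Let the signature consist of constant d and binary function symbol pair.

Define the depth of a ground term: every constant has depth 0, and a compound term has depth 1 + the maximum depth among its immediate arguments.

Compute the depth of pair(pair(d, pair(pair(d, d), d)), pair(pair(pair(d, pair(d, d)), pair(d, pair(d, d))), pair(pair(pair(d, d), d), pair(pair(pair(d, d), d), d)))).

6

depth(pair(d, d)) = 1 + max(0, 0) = 1
depth(pair(pair(d, d), d)) = 1 + max(1, 0) = 2
depth(pair(d, pair(pair(d, d), d))) = 1 + max(0, 2) = 3
depth(pair(d, pair(d, d))) = 1 + max(0, 1) = 2
depth(pair(pair(d, pair(d, d)), pair(d, pair(d, d)))) = 1 + max(2, 2) = 3
depth(pair(pair(pair(d, d), d), d)) = 1 + max(2, 0) = 3
depth(pair(pair(pair(d, d), d), pair(pair(pair(d, d), d), d))) = 1 + max(2, 3) = 4
depth(pair(pair(pair(d, pair(d, d)), pair(d, pair(d, d))), pair(pair(pair(d, d), d), pair(pair(pair(d, d), d), d)))) = 1 + max(3, 4) = 5
depth(pair(pair(d, pair(pair(d, d), d)), pair(pair(pair(d, pair(d, d)), pair(d, pair(d, d))), pair(pair(pair(d, d), d), pair(pair(pair(d, d), d), d))))) = 1 + max(3, 5) = 6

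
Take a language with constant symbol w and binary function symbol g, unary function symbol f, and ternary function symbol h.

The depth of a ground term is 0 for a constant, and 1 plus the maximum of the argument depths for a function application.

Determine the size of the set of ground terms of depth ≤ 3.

If N_k denotes the number of depth-≤k ground terms, the 1 constant gives N_0 = 1, and each function symbol of arity r contributes N_{k-1}^r new terms at level k: N_k = 1 + N_{k-1}^2 + N_{k-1} + N_{k-1}^3.
N_0 = 1
N_1 = 1 + 1^2 + 1 + 1^3 = 4
N_2 = 1 + 4^2 + 4 + 4^3 = 85
N_3 = 1 + 85^2 + 85 + 85^3 = 621436

621436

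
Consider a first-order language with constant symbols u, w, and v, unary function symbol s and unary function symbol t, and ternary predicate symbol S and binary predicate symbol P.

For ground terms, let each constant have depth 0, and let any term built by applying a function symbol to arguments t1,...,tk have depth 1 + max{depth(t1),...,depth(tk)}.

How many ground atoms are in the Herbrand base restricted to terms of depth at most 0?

First count ground terms of depth ≤ 0.
Let N_k = |{terms of depth ≤ k}|. Then N_0 = 3 and N_k = 3 + N_{k-1} + N_{k-1} for k ≥ 1 (one summand per function symbol, arity giving the exponent).
N_0 = 3
So |H| = 3.
For each predicate symbol, the number of ground atoms is |H| raised to its arity; summing:
  S: 3^3 = 27;  P: 3^2 = 9
Total ground atoms: 27 + 9 = 36.

36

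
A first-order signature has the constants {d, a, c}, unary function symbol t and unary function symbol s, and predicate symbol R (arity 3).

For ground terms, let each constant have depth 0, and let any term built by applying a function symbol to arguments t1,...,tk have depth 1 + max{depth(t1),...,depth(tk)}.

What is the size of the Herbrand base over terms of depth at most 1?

First count ground terms of depth ≤ 1.
Let N_k = |{terms of depth ≤ k}|. Then N_0 = 3 and N_k = 3 + N_{k-1} + N_{k-1} for k ≥ 1 (one summand per function symbol, arity giving the exponent).
N_0 = 3
N_1 = 3 + 3 + 3 = 9
Explicitly: d, a, c, t(d), t(a), t(c), s(d), s(a), s(c).
So |H| = 9.
A ground atom is a predicate applied to a tuple of terms from H, so the count is the sum over predicates of |H|^arity:
  R: 9^3 = 729
Total ground atoms: 729.

729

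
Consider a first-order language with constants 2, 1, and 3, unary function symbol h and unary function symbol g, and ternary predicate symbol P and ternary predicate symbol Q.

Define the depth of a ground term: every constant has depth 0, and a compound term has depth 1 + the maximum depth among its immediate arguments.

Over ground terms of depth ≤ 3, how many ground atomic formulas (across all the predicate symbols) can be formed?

First count ground terms of depth ≤ 3.
Let N_k = |{terms of depth ≤ k}|. Then N_0 = 3 and N_k = 3 + N_{k-1} + N_{k-1} for k ≥ 1 (one summand per function symbol, arity giving the exponent).
N_0 = 3
N_1 = 3 + 3 + 3 = 9
N_2 = 3 + 9 + 9 = 21
N_3 = 3 + 21 + 21 = 45
So |H| = 45.
Ground atoms are formed by filling each argument slot of a predicate with a term from H, so an r-ary predicate gives |H|^r atoms:
  P: 45^3 = 91125;  Q: 45^3 = 91125
Total ground atoms: 91125 + 91125 = 182250.

182250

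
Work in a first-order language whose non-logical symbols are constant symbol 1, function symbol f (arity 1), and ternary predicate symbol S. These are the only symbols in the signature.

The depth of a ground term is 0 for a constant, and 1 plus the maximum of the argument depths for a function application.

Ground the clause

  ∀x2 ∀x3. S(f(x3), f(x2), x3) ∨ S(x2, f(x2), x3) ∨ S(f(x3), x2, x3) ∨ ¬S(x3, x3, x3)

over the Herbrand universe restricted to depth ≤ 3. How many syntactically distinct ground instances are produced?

16

Ground terms of depth ≤ 3:
  Count level by level. With function symbols f/1, the terms of depth ≤ k are the 1 constant together with each function applied to depth-≤(k−1) tuples, so N_k = 1 + N_{k-1}.
  N_0 = 1
  N_1 = 1 + 1 = 2
  N_2 = 1 + 2 = 3
  N_3 = 1 + 3 = 4
So there are 4 ground terms available for substitution.
The body mentions every one of the 2 quantified variables; since ground terms form a free algebra, no two substitutions collapse to the same formula.
Number of ground instances = 4^2 = 16.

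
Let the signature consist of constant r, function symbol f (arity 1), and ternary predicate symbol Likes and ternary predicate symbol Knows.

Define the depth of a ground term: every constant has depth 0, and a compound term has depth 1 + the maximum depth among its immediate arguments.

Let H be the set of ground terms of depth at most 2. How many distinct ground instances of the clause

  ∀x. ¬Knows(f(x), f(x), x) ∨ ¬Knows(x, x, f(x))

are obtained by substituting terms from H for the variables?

Ground terms of depth ≤ 2:
  Let N_k = |{terms of depth ≤ k}|. Then N_0 = 1 and N_k = 1 + N_{k-1} for k ≥ 1 (one summand per function symbol, arity giving the exponent).
  N_0 = 1
  N_1 = 1 + 1 = 2
  N_2 = 1 + 2 = 3
  Explicitly: r, f(r), f(f(r)).
So there are 3 ground terms available for substitution.
The variable x ranges independently over the available ground terms, and distinct assignments produce distinct instances.
Number of ground instances = 3.

3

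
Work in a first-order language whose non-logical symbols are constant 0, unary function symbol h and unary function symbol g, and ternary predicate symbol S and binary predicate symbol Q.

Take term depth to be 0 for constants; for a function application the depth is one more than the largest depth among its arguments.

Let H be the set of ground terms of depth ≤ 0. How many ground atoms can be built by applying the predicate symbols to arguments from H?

First count ground terms of depth ≤ 0.
Let N_k count ground terms of depth at most k. Each non-constant term of depth ≤ k is some function symbol applied to depth-≤(k−1) arguments, giving N_k = 1 + N_{k-1} + N_{k-1}.
N_0 = 1
Explicitly: 0.
So |H| = 1.
Each predicate of arity r yields |H|^r ground atoms (one per choice of an r-tuple from H):
  S: 1^3 = 1;  Q: 1^2 = 1
Total ground atoms: 1 + 1 = 2.

2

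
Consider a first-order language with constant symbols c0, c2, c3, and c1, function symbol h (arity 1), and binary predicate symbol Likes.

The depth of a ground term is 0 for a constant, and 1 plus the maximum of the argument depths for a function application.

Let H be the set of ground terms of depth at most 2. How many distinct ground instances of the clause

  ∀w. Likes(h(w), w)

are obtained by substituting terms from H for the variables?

Ground terms of depth ≤ 2:
  If N_k denotes the number of depth-≤k ground terms, the 4 constants give N_0 = 4, and each function symbol of arity r contributes N_{k-1}^r new terms at level k: N_k = 4 + N_{k-1}.
  N_0 = 4
  N_1 = 4 + 4 = 8
  N_2 = 4 + 8 = 12
  Explicitly: c0, c2, c3, c1, h(c0), h(c2), h(c3), h(c1), h(h(c0)), h(h(c2)), h(h(c3)), h(h(c1)).
So there are 12 ground terms available for substitution.
The clause has 1 distinct variable (w), which appears in the body. In the free term algebra distinct substitutions yield syntactically distinct ground instances.
Number of ground instances = 12.

12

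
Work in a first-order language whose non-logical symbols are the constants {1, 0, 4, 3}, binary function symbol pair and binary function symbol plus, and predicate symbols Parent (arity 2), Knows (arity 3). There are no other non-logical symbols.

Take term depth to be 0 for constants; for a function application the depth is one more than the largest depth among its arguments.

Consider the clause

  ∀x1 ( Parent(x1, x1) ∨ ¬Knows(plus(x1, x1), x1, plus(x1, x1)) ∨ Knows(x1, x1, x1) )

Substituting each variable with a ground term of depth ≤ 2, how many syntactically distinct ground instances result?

2596

Ground terms of depth ≤ 2:
  If N_k denotes the number of depth-≤k ground terms, the 4 constants give N_0 = 4, and each function symbol of arity r contributes N_{k-1}^r new terms at level k: N_k = 4 + N_{k-1}^2 + N_{k-1}^2.
  N_0 = 4
  N_1 = 4 + 4^2 + 4^2 = 36
  N_2 = 4 + 36^2 + 36^2 = 2596
So there are 2596 ground terms available for substitution.
The variable x1 ranges independently over the available ground terms, and distinct assignments produce distinct instances.
Number of ground instances = 2596.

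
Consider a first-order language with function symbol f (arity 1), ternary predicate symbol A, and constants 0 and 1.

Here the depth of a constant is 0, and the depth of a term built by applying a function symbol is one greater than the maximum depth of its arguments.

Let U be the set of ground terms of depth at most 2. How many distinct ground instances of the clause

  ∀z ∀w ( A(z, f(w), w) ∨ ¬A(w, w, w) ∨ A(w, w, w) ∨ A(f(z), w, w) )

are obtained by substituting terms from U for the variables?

36

Ground terms of depth ≤ 2:
  If N_k denotes the number of depth-≤k ground terms, the 2 constants give N_0 = 2, and each function symbol of arity r contributes N_{k-1}^r new terms at level k: N_k = 2 + N_{k-1}.
  N_0 = 2
  N_1 = 2 + 2 = 4
  N_2 = 2 + 4 = 6
So there are 6 ground terms available for substitution.
Each of z, w ranges independently over the available ground terms, and distinct assignments produce distinct instances.
Number of ground instances = 6^2 = 36.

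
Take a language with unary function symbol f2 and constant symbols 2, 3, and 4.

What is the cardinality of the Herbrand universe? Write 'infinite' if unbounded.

The signature has at least one function symbol (f2, arity 1) and at least one constant (2).
Iterating f2 gives infinitely many distinct ground terms: 2, f2(2), f2(f2(2)), ...
So the Herbrand universe is infinite.

infinite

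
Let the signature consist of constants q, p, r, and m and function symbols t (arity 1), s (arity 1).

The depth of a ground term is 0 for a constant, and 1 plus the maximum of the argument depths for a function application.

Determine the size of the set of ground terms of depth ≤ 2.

28

Count level by level. With function symbols t/1, s/1, the terms of depth ≤ k are the 4 constants together with each function applied to depth-≤(k−1) tuples, so N_k = 4 + N_{k-1} + N_{k-1}.
N_0 = 4
N_1 = 4 + 4 + 4 = 12
N_2 = 4 + 12 + 12 = 28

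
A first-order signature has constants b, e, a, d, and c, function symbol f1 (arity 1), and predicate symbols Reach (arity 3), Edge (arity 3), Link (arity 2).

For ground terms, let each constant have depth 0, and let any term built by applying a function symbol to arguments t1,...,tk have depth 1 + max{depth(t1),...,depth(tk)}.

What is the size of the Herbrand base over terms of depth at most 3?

First count ground terms of depth ≤ 3.
Let N_k = |{terms of depth ≤ k}|. Then N_0 = 5 and N_k = 5 + N_{k-1} for k ≥ 1 (one summand per function symbol, arity giving the exponent).
N_0 = 5
N_1 = 5 + 5 = 10
N_2 = 5 + 10 = 15
N_3 = 5 + 15 = 20
So |H| = 20.
Ground atoms are formed by filling each argument slot of a predicate with a term from H, so an r-ary predicate gives |H|^r atoms:
  Reach: 20^3 = 8000;  Edge: 20^3 = 8000;  Link: 20^2 = 400
Total ground atoms: 8000 + 8000 + 400 = 16400.

16400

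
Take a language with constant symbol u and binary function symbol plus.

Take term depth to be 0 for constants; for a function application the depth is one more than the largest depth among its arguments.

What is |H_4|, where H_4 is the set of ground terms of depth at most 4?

If N_k denotes the number of depth-≤k ground terms, the 1 constant gives N_0 = 1, and each function symbol of arity r contributes N_{k-1}^r new terms at level k: N_k = 1 + N_{k-1}^2.
N_0 = 1
N_1 = 1 + 1^2 = 2
N_2 = 1 + 2^2 = 5
N_3 = 1 + 5^2 = 26
N_4 = 1 + 26^2 = 677

677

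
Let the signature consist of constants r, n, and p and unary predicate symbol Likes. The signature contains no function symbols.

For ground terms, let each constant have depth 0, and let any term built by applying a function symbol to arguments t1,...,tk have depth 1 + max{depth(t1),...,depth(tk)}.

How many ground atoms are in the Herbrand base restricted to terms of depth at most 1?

First count ground terms of depth ≤ 1.
With no function symbols every ground term is a constant, so there are exactly 3 ground terms at every depth bound.
N_0 = 3
N_1 = 3
So |H| = 3.
Each predicate of arity r yields |H|^r ground atoms (one per choice of an r-tuple from H):
  Likes: 3
Total ground atoms: 3.

3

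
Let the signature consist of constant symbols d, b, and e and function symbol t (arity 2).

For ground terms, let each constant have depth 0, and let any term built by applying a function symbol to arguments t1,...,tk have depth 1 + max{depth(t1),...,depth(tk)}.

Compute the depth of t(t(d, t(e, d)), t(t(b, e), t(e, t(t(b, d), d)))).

5

depth(t(e, d)) = 1 + max(0, 0) = 1
depth(t(d, t(e, d))) = 1 + max(0, 1) = 2
depth(t(b, e)) = 1 + max(0, 0) = 1
depth(t(b, d)) = 1 + max(0, 0) = 1
depth(t(t(b, d), d)) = 1 + max(1, 0) = 2
depth(t(e, t(t(b, d), d))) = 1 + max(0, 2) = 3
depth(t(t(b, e), t(e, t(t(b, d), d)))) = 1 + max(1, 3) = 4
depth(t(t(d, t(e, d)), t(t(b, e), t(e, t(t(b, d), d))))) = 1 + max(2, 4) = 5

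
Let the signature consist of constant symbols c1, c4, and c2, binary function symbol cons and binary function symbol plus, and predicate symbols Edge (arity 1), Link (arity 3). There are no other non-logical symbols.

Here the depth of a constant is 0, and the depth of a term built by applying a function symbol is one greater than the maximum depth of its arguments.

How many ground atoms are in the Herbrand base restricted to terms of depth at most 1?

9282

First count ground terms of depth ≤ 1.
Count level by level. With function symbols cons/2, plus/2, the terms of depth ≤ k are the 3 constants together with each function applied to depth-≤(k−1) tuples, so N_k = 3 + N_{k-1}^2 + N_{k-1}^2.
N_0 = 3
N_1 = 3 + 3^2 + 3^2 = 21
So |H| = 21.
Each predicate of arity r yields |H|^r ground atoms (one per choice of an r-tuple from H):
  Edge: 21;  Link: 21^3 = 9261
Total ground atoms: 21 + 9261 = 9282.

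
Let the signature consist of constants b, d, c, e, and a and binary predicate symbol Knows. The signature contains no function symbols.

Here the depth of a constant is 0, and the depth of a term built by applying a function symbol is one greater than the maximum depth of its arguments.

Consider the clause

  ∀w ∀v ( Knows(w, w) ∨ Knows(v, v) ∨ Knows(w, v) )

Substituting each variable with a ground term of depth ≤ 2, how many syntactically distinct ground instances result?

Ground terms of depth ≤ 2:
  With no function symbols every ground term is a constant, so there are exactly 5 ground terms at every depth bound.
  N_0 = 5
  N_1 = 5
  N_2 = 5
  Explicitly: b, d, c, e, a.
So there are 5 ground terms available for substitution.
The body mentions every one of the 2 quantified variables; since ground terms form a free algebra, no two substitutions collapse to the same formula.
Number of ground instances = 5^2 = 25.

25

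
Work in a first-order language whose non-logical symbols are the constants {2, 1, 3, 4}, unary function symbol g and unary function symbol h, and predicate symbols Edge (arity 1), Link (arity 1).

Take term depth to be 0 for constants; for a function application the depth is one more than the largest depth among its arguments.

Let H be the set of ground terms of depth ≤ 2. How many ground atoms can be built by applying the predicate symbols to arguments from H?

56

First count ground terms of depth ≤ 2.
Let N_k count ground terms of depth at most k. Each non-constant term of depth ≤ k is some function symbol applied to depth-≤(k−1) arguments, giving N_k = 4 + N_{k-1} + N_{k-1}.
N_0 = 4
N_1 = 4 + 4 + 4 = 12
N_2 = 4 + 12 + 12 = 28
So |H| = 28.
For each predicate symbol, the number of ground atoms is |H| raised to its arity; summing:
  Edge: 28;  Link: 28
Total ground atoms: 28 + 28 = 56.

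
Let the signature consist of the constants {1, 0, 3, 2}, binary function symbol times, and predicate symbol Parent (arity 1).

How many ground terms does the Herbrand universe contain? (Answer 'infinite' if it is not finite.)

The signature has at least one function symbol (times, arity 2) and at least one constant (1).
Iterating times gives infinitely many distinct ground terms: 1, times(1, 1), times(times(1, 1), times(1, 1)), ...
So the Herbrand universe is infinite.

infinite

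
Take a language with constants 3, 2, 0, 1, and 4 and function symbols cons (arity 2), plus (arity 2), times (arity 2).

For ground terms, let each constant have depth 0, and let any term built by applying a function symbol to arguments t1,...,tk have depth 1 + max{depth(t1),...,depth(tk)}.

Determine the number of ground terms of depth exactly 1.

75

Count level by level. With function symbols cons/2, plus/2, times/2, the terms of depth ≤ k are the 5 constants together with each function applied to depth-≤(k−1) tuples, so N_k = 5 + N_{k-1}^2 + N_{k-1}^2 + N_{k-1}^2.
N_0 = 5
N_1 = 5 + 5^2 + 5^2 + 5^2 = 80
Terms of depth exactly 1: N_1 − N_0 = 80 − 5 = 75.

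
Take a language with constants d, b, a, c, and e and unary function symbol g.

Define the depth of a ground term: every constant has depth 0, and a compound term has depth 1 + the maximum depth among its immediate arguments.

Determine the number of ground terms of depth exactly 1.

5

If N_k denotes the number of depth-≤k ground terms, the 5 constants give N_0 = 5, and each function symbol of arity r contributes N_{k-1}^r new terms at level k: N_k = 5 + N_{k-1}.
N_0 = 5
N_1 = 5 + 5 = 10
Terms of depth exactly 1: N_1 − N_0 = 10 − 5 = 5.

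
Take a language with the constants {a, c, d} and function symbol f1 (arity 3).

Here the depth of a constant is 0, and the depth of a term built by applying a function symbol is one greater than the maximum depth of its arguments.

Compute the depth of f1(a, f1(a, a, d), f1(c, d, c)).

depth(f1(a, a, d)) = 1 + max(0, 0, 0) = 1
depth(f1(c, d, c)) = 1 + max(0, 0, 0) = 1
depth(f1(a, f1(a, a, d), f1(c, d, c))) = 1 + max(0, 1, 1) = 2

2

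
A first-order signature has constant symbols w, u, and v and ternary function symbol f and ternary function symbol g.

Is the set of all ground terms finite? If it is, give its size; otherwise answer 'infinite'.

infinite

The signature has at least one function symbol (f, arity 3) and at least one constant (w).
Iterating f gives infinitely many distinct ground terms: w, f(w, w, w), f(f(w, w, w), f(w, w, w), f(w, w, w)), ...
So the Herbrand universe is infinite.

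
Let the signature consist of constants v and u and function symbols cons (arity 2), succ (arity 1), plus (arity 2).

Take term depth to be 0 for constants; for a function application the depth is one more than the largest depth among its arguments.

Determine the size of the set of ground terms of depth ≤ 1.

Let N_k count ground terms of depth at most k. Each non-constant term of depth ≤ k is some function symbol applied to depth-≤(k−1) arguments, giving N_k = 2 + N_{k-1}^2 + N_{k-1} + N_{k-1}^2.
N_0 = 2
N_1 = 2 + 2^2 + 2 + 2^2 = 12

12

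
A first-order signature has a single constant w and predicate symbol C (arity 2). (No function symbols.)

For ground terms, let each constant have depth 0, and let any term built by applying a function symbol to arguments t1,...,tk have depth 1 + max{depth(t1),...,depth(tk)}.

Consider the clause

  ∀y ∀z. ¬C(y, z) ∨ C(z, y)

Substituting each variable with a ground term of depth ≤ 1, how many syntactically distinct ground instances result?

1

Ground terms of depth ≤ 1:
  With no function symbols every ground term is a constant, so there is exactly 1 ground term at every depth bound.
  N_0 = 1
  N_1 = 1
  Explicitly: w.
So there is exactly 1 ground term available for substitution.
The body mentions every one of the 2 quantified variables; since ground terms form a free algebra, no two substitutions collapse to the same formula.
Number of ground instances = 1^2 = 1.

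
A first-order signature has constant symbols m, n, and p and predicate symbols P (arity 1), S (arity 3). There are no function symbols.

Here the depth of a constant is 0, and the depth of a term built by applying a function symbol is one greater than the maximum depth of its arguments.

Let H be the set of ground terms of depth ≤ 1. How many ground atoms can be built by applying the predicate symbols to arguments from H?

30

First count ground terms of depth ≤ 1.
With no function symbols every ground term is a constant, so there are exactly 3 ground terms at every depth bound.
N_0 = 3
N_1 = 3
Explicitly: m, n, p.
So |H| = 3.
For each predicate symbol, the number of ground atoms is |H| raised to its arity; summing:
  P: 3;  S: 3^3 = 27
Total ground atoms: 3 + 27 = 30.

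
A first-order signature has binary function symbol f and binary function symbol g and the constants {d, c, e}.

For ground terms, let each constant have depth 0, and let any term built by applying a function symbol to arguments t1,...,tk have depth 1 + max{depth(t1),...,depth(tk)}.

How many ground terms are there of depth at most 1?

Write N_k for the number of ground terms of depth ≤ k. A term of depth ≤ k is either a constant or a function symbol applied to arguments of depth ≤ k−1, so N_k = 3 + N_{k-1}^2 + N_{k-1}^2.
N_0 = 3
N_1 = 3 + 3^2 + 3^2 = 21

21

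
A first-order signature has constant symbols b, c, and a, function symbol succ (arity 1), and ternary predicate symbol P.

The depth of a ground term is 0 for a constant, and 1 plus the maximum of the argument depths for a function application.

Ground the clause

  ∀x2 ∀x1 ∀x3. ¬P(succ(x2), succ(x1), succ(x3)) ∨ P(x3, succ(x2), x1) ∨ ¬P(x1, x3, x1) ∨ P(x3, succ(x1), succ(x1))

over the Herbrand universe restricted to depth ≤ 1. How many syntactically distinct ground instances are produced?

216

Ground terms of depth ≤ 1:
  Let N_k = |{terms of depth ≤ k}|. Then N_0 = 3 and N_k = 3 + N_{k-1} for k ≥ 1 (one summand per function symbol, arity giving the exponent).
  N_0 = 3
  N_1 = 3 + 3 = 6
  Explicitly: b, c, a, succ(b), succ(c), succ(a).
So there are 6 ground terms available for substitution.
There are 3 variables to instantiate (x2, x1, x3), each occurring in at least one literal, so different choices give different ground instances.
Number of ground instances = 6^3 = 216.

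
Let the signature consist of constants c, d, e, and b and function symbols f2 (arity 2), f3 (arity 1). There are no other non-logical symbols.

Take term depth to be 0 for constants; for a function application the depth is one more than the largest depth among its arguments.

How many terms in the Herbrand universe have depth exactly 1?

20

Let N_k = |{terms of depth ≤ k}|. Then N_0 = 4 and N_k = 4 + N_{k-1}^2 + N_{k-1} for k ≥ 1 (one summand per function symbol, arity giving the exponent).
N_0 = 4
N_1 = 4 + 4^2 + 4 = 24
Terms of depth exactly 1: N_1 − N_0 = 24 − 4 = 20.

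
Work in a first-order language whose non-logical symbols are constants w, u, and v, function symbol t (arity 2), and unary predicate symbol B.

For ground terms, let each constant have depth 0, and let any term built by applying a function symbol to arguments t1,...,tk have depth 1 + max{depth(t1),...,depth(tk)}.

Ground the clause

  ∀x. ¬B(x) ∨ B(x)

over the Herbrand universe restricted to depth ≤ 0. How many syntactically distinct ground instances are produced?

3

Ground terms of depth ≤ 0:
  Count level by level. With function symbols t/2, the terms of depth ≤ k are the 3 constants together with each function applied to depth-≤(k−1) tuples, so N_k = 3 + N_{k-1}^2.
  N_0 = 3
  Explicitly: w, u, v.
So there are 3 ground terms available for substitution.
The variable x ranges independently over the available ground terms, and distinct assignments produce distinct instances.
Number of ground instances = 3.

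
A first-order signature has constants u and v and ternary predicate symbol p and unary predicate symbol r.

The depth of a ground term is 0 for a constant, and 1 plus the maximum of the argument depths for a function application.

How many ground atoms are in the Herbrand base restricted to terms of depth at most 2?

First count ground terms of depth ≤ 2.
With no function symbols every ground term is a constant, so there are exactly 2 ground terms at every depth bound.
N_0 = 2
N_1 = 2
N_2 = 2
Explicitly: u, v.
So |H| = 2.
Ground atoms are formed by filling each argument slot of a predicate with a term from H, so an r-ary predicate gives |H|^r atoms:
  p: 2^3 = 8;  r: 2
Total ground atoms: 8 + 2 = 10.

10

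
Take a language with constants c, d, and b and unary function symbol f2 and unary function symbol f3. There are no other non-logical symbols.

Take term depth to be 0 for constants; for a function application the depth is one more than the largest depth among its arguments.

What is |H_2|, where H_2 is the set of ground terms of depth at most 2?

21

If N_k denotes the number of depth-≤k ground terms, the 3 constants give N_0 = 3, and each function symbol of arity r contributes N_{k-1}^r new terms at level k: N_k = 3 + N_{k-1} + N_{k-1}.
N_0 = 3
N_1 = 3 + 3 + 3 = 9
N_2 = 3 + 9 + 9 = 21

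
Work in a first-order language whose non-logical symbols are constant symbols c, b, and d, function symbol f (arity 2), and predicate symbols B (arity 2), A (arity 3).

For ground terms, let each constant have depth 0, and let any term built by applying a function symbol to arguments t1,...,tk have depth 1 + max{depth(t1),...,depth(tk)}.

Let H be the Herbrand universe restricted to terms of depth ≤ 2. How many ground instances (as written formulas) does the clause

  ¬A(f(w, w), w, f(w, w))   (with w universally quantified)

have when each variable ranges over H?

Ground terms of depth ≤ 2:
  If N_k denotes the number of depth-≤k ground terms, the 3 constants give N_0 = 3, and each function symbol of arity r contributes N_{k-1}^r new terms at level k: N_k = 3 + N_{k-1}^2.
  N_0 = 3
  N_1 = 3 + 3^2 = 12
  N_2 = 3 + 12^2 = 147
So there are 147 ground terms available for substitution.
The variable w ranges independently over the available ground terms, and distinct assignments produce distinct instances.
Number of ground instances = 147.

147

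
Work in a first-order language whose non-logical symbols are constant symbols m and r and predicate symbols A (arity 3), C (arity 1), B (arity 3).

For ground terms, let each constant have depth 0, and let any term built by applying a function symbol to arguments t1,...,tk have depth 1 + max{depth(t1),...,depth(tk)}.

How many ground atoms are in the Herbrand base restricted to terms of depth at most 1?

18

First count ground terms of depth ≤ 1.
With no function symbols every ground term is a constant, so there are exactly 2 ground terms at every depth bound.
N_0 = 2
N_1 = 2
So |H| = 2.
A ground atom is a predicate applied to a tuple of terms from H, so the count is the sum over predicates of |H|^arity:
  A: 2^3 = 8;  C: 2;  B: 2^3 = 8
Total ground atoms: 8 + 2 + 8 = 18.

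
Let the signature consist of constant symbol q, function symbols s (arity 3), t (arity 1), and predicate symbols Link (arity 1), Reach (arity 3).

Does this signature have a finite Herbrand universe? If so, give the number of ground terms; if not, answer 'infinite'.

The signature has at least one function symbol (s, arity 3) and at least one constant (q).
Iterating s gives infinitely many distinct ground terms: q, s(q, q, q), s(s(q, q, q), s(q, q, q), s(q, q, q)), ...
So the Herbrand universe is infinite.

infinite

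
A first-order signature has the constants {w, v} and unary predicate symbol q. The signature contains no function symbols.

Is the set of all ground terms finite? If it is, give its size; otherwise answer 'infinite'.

There are no function symbols, so every ground term is one of the 2 constants.
The Herbrand universe is {w, v}, which is finite with 2 elements.

2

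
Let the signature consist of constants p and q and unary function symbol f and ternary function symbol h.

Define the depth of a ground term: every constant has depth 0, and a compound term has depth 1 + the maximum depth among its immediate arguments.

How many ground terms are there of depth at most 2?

Let N_k = |{terms of depth ≤ k}|. Then N_0 = 2 and N_k = 2 + N_{k-1} + N_{k-1}^3 for k ≥ 1 (one summand per function symbol, arity giving the exponent).
N_0 = 2
N_1 = 2 + 2 + 2^3 = 12
N_2 = 2 + 12 + 12^3 = 1742

1742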